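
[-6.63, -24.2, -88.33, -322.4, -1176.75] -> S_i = -6.63*3.65^i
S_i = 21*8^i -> [21, 168, 1344, 10752, 86016]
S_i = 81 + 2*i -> [81, 83, 85, 87, 89]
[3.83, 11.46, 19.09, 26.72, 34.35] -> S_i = 3.83 + 7.63*i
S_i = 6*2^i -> [6, 12, 24, 48, 96]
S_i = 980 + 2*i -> [980, 982, 984, 986, 988]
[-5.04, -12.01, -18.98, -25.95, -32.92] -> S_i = -5.04 + -6.97*i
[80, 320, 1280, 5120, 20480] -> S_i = 80*4^i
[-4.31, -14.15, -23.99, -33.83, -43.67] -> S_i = -4.31 + -9.84*i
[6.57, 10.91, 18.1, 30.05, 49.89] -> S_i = 6.57*1.66^i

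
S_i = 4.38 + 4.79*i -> [4.38, 9.17, 13.96, 18.75, 23.54]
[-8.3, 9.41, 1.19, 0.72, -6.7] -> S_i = Random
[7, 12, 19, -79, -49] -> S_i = Random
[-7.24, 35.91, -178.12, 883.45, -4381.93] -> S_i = -7.24*(-4.96)^i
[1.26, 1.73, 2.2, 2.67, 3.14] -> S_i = 1.26 + 0.47*i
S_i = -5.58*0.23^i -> [-5.58, -1.28, -0.3, -0.07, -0.02]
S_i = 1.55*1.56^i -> [1.55, 2.42, 3.77, 5.88, 9.18]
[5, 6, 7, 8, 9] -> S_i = 5 + 1*i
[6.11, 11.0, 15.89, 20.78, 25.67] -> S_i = 6.11 + 4.89*i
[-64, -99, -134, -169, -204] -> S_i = -64 + -35*i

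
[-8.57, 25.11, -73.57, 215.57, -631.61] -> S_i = -8.57*(-2.93)^i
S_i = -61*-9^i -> [-61, 549, -4941, 44469, -400221]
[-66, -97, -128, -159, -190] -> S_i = -66 + -31*i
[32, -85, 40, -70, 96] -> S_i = Random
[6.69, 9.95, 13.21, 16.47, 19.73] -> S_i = 6.69 + 3.26*i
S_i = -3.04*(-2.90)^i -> [-3.04, 8.82, -25.57, 74.14, -215.01]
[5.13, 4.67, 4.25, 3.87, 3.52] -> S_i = 5.13*0.91^i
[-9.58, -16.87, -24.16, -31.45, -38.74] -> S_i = -9.58 + -7.29*i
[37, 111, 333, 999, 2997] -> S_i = 37*3^i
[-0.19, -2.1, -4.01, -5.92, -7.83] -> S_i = -0.19 + -1.91*i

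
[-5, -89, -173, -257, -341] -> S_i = -5 + -84*i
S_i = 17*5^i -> [17, 85, 425, 2125, 10625]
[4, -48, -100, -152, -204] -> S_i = 4 + -52*i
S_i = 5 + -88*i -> [5, -83, -171, -259, -347]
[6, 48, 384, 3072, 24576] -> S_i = 6*8^i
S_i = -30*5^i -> [-30, -150, -750, -3750, -18750]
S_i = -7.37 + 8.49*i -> [-7.37, 1.12, 9.61, 18.1, 26.59]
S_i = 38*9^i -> [38, 342, 3078, 27702, 249318]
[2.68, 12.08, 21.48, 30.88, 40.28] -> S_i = 2.68 + 9.40*i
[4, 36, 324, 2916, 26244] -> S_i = 4*9^i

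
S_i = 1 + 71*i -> [1, 72, 143, 214, 285]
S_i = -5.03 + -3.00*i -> [-5.03, -8.03, -11.03, -14.03, -17.03]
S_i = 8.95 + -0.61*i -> [8.95, 8.34, 7.73, 7.12, 6.51]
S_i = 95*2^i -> [95, 190, 380, 760, 1520]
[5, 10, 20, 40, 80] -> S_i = 5*2^i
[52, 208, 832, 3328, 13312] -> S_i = 52*4^i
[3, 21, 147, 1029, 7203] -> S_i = 3*7^i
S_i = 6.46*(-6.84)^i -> [6.46, -44.19, 302.23, -2067.29, 14140.24]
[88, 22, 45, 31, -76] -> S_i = Random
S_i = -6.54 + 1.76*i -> [-6.54, -4.78, -3.02, -1.26, 0.5]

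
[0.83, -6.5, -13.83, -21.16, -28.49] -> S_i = 0.83 + -7.33*i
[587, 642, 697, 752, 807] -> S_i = 587 + 55*i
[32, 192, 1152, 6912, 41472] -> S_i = 32*6^i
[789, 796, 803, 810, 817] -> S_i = 789 + 7*i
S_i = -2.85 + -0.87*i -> [-2.85, -3.72, -4.59, -5.46, -6.33]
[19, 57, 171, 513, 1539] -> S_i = 19*3^i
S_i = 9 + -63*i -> [9, -54, -117, -180, -243]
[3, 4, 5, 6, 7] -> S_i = 3 + 1*i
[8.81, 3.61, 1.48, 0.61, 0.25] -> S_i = 8.81*0.41^i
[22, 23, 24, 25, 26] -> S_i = 22 + 1*i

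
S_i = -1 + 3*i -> [-1, 2, 5, 8, 11]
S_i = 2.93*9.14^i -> [2.93, 26.78, 244.77, 2237.21, 20448.07]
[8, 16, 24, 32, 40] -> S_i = 8 + 8*i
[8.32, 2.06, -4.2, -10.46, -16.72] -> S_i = 8.32 + -6.26*i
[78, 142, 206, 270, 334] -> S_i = 78 + 64*i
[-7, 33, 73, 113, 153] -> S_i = -7 + 40*i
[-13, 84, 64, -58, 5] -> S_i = Random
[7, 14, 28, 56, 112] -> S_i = 7*2^i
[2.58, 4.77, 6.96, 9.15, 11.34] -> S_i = 2.58 + 2.19*i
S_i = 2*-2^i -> [2, -4, 8, -16, 32]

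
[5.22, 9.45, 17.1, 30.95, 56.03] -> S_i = 5.22*1.81^i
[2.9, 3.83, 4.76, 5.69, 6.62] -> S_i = 2.90 + 0.93*i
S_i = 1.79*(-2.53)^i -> [1.79, -4.53, 11.46, -28.99, 73.34]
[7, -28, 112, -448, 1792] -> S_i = 7*-4^i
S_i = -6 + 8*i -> [-6, 2, 10, 18, 26]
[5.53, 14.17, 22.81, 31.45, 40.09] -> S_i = 5.53 + 8.64*i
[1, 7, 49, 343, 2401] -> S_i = 1*7^i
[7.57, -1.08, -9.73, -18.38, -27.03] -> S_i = 7.57 + -8.65*i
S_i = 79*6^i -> [79, 474, 2844, 17064, 102384]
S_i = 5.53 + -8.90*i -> [5.53, -3.37, -12.27, -21.17, -30.07]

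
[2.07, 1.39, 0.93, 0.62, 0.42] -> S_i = 2.07*0.67^i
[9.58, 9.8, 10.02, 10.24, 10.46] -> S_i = 9.58 + 0.22*i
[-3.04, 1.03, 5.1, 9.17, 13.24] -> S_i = -3.04 + 4.07*i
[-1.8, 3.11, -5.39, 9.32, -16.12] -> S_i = -1.80*(-1.73)^i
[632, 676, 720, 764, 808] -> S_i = 632 + 44*i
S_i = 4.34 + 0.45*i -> [4.34, 4.79, 5.24, 5.69, 6.14]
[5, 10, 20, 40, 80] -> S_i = 5*2^i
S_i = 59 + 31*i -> [59, 90, 121, 152, 183]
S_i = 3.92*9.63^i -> [3.92, 37.75, 363.53, 3500.78, 33712.52]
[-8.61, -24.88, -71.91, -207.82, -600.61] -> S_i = -8.61*2.89^i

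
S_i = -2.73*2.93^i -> [-2.73, -8.0, -23.44, -68.67, -201.2]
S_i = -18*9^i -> [-18, -162, -1458, -13122, -118098]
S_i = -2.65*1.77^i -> [-2.65, -4.69, -8.3, -14.69, -26.01]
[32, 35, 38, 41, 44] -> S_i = 32 + 3*i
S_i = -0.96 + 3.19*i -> [-0.96, 2.23, 5.42, 8.61, 11.8]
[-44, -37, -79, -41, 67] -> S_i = Random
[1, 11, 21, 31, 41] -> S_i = 1 + 10*i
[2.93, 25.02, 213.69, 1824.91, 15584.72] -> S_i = 2.93*8.54^i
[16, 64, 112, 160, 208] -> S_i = 16 + 48*i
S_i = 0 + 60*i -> [0, 60, 120, 180, 240]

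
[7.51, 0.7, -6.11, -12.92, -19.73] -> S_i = 7.51 + -6.81*i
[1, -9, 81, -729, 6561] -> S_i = 1*-9^i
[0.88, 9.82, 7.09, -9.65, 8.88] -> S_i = Random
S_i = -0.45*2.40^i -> [-0.45, -1.08, -2.59, -6.22, -14.93]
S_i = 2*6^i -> [2, 12, 72, 432, 2592]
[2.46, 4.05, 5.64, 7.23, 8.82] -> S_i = 2.46 + 1.59*i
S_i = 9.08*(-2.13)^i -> [9.08, -19.34, 41.2, -87.75, 186.9]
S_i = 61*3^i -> [61, 183, 549, 1647, 4941]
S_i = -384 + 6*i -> [-384, -378, -372, -366, -360]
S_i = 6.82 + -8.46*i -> [6.82, -1.64, -10.1, -18.56, -27.02]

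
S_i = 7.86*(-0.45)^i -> [7.86, -3.54, 1.59, -0.72, 0.32]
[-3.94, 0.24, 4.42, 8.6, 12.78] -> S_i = -3.94 + 4.18*i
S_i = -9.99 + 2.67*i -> [-9.99, -7.32, -4.65, -1.98, 0.69]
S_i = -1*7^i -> [-1, -7, -49, -343, -2401]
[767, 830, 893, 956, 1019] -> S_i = 767 + 63*i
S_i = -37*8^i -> [-37, -296, -2368, -18944, -151552]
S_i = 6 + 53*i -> [6, 59, 112, 165, 218]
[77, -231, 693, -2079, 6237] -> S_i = 77*-3^i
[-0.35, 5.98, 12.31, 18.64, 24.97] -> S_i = -0.35 + 6.33*i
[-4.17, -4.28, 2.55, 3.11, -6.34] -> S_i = Random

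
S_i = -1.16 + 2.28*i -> [-1.16, 1.12, 3.4, 5.68, 7.96]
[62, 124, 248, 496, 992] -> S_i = 62*2^i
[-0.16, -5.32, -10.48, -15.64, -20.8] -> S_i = -0.16 + -5.16*i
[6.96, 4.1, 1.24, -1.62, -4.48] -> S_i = 6.96 + -2.86*i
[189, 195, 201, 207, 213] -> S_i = 189 + 6*i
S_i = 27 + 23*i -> [27, 50, 73, 96, 119]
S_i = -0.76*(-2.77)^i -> [-0.76, 2.11, -5.83, 16.15, -44.74]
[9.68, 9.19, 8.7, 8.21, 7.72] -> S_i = 9.68 + -0.49*i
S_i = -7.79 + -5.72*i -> [-7.79, -13.51, -19.23, -24.95, -30.67]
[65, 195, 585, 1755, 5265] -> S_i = 65*3^i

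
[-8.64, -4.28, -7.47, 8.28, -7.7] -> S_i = Random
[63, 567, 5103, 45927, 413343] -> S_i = 63*9^i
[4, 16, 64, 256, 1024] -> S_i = 4*4^i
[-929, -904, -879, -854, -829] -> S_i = -929 + 25*i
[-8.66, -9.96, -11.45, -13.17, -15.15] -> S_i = -8.66*1.15^i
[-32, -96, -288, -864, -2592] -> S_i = -32*3^i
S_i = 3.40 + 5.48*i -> [3.4, 8.88, 14.36, 19.84, 25.32]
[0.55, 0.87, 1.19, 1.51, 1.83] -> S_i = 0.55 + 0.32*i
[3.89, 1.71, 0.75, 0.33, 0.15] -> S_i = 3.89*0.44^i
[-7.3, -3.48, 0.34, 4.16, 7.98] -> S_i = -7.30 + 3.82*i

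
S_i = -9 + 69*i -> [-9, 60, 129, 198, 267]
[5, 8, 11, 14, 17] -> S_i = 5 + 3*i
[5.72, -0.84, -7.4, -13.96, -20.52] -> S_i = 5.72 + -6.56*i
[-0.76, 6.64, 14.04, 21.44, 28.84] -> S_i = -0.76 + 7.40*i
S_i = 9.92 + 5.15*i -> [9.92, 15.07, 20.22, 25.37, 30.52]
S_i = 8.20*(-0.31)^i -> [8.2, -2.54, 0.79, -0.24, 0.08]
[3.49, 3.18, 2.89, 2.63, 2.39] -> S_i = 3.49*0.91^i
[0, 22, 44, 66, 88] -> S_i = 0 + 22*i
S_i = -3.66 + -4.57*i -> [-3.66, -8.23, -12.8, -17.37, -21.94]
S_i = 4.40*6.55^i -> [4.4, 28.82, 188.77, 1236.45, 8098.75]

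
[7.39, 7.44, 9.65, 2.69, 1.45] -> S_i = Random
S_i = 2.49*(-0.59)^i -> [2.49, -1.47, 0.87, -0.51, 0.3]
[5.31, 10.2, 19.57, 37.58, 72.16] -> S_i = 5.31*1.92^i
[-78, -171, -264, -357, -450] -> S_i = -78 + -93*i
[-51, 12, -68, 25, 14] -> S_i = Random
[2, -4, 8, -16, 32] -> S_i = 2*-2^i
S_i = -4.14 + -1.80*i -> [-4.14, -5.94, -7.74, -9.54, -11.34]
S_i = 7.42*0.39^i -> [7.42, 2.89, 1.13, 0.44, 0.17]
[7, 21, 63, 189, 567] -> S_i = 7*3^i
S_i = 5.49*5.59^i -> [5.49, 30.69, 171.55, 958.98, 5360.68]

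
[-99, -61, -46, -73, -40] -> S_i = Random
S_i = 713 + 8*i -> [713, 721, 729, 737, 745]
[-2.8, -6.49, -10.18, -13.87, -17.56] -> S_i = -2.80 + -3.69*i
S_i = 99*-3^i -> [99, -297, 891, -2673, 8019]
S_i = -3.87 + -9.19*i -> [-3.87, -13.06, -22.25, -31.44, -40.63]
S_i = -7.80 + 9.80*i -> [-7.8, 2.0, 11.8, 21.6, 31.4]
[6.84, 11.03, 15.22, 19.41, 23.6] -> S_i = 6.84 + 4.19*i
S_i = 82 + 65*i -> [82, 147, 212, 277, 342]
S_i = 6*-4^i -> [6, -24, 96, -384, 1536]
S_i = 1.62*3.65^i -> [1.62, 5.91, 21.58, 78.78, 287.53]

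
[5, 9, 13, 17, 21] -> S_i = 5 + 4*i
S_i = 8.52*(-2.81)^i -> [8.52, -23.94, 67.27, -189.04, 531.21]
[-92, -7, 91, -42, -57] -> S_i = Random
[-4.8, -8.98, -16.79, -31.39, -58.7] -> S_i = -4.80*1.87^i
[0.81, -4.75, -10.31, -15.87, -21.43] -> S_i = 0.81 + -5.56*i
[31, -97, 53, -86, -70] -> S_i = Random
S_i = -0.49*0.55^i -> [-0.49, -0.27, -0.15, -0.08, -0.04]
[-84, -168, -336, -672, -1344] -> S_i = -84*2^i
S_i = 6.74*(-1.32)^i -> [6.74, -8.9, 11.74, -15.5, 20.46]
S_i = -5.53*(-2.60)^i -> [-5.53, 14.38, -37.38, 97.2, -252.71]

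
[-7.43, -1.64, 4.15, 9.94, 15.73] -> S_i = -7.43 + 5.79*i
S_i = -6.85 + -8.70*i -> [-6.85, -15.55, -24.25, -32.95, -41.65]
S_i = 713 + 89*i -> [713, 802, 891, 980, 1069]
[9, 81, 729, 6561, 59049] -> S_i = 9*9^i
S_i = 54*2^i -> [54, 108, 216, 432, 864]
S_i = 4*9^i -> [4, 36, 324, 2916, 26244]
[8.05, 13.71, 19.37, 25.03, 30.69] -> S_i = 8.05 + 5.66*i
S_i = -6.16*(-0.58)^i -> [-6.16, 3.57, -2.07, 1.2, -0.7]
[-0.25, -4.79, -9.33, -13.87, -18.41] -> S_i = -0.25 + -4.54*i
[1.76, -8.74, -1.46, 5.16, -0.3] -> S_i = Random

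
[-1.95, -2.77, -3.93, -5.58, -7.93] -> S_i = -1.95*1.42^i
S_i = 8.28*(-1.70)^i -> [8.28, -14.08, 23.93, -40.68, 69.16]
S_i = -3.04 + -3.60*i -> [-3.04, -6.64, -10.24, -13.84, -17.44]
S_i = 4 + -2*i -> [4, 2, 0, -2, -4]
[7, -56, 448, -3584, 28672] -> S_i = 7*-8^i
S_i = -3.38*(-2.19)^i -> [-3.38, 7.4, -16.21, 35.5, -77.75]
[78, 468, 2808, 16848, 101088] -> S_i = 78*6^i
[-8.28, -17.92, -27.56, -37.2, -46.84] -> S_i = -8.28 + -9.64*i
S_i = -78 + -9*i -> [-78, -87, -96, -105, -114]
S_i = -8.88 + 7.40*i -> [-8.88, -1.48, 5.92, 13.32, 20.72]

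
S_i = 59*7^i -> [59, 413, 2891, 20237, 141659]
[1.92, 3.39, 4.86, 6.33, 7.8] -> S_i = 1.92 + 1.47*i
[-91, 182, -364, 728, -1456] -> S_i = -91*-2^i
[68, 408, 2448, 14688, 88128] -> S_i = 68*6^i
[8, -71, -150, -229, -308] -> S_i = 8 + -79*i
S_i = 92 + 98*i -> [92, 190, 288, 386, 484]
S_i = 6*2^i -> [6, 12, 24, 48, 96]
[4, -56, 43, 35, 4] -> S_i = Random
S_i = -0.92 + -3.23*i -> [-0.92, -4.15, -7.38, -10.61, -13.84]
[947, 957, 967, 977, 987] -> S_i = 947 + 10*i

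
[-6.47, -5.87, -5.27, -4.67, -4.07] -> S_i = -6.47 + 0.60*i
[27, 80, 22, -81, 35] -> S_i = Random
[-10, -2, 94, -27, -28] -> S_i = Random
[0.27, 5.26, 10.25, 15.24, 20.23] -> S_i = 0.27 + 4.99*i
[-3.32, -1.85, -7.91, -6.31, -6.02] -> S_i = Random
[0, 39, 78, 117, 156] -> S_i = 0 + 39*i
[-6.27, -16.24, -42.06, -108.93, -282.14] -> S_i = -6.27*2.59^i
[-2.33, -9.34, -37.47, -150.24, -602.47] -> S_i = -2.33*4.01^i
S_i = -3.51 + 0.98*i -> [-3.51, -2.53, -1.55, -0.57, 0.41]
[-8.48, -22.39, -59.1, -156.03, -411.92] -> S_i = -8.48*2.64^i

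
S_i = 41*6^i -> [41, 246, 1476, 8856, 53136]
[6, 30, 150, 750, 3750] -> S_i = 6*5^i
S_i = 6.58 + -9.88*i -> [6.58, -3.3, -13.18, -23.06, -32.94]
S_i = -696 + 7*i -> [-696, -689, -682, -675, -668]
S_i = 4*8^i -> [4, 32, 256, 2048, 16384]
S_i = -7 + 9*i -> [-7, 2, 11, 20, 29]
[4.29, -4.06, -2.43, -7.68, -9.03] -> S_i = Random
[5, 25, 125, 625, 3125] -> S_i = 5*5^i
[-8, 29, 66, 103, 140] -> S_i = -8 + 37*i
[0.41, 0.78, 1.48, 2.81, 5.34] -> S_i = 0.41*1.90^i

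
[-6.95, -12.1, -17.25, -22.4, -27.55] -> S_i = -6.95 + -5.15*i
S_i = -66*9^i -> [-66, -594, -5346, -48114, -433026]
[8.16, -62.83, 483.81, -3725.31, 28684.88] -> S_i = 8.16*(-7.70)^i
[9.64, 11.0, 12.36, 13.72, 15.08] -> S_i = 9.64 + 1.36*i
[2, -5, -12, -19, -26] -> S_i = 2 + -7*i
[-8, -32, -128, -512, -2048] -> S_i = -8*4^i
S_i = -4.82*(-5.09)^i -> [-4.82, 24.53, -124.88, 635.62, -3235.33]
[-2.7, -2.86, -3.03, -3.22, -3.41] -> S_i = -2.70*1.06^i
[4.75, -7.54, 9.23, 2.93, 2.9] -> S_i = Random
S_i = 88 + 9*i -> [88, 97, 106, 115, 124]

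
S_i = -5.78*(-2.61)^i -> [-5.78, 15.09, -39.37, 102.77, -268.22]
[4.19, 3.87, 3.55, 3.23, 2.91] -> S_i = 4.19 + -0.32*i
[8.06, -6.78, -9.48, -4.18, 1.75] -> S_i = Random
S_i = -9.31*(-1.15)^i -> [-9.31, 10.71, -12.31, 14.16, -16.28]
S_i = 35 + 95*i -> [35, 130, 225, 320, 415]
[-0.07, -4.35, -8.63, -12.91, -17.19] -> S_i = -0.07 + -4.28*i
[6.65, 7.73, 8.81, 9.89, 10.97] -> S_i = 6.65 + 1.08*i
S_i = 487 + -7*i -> [487, 480, 473, 466, 459]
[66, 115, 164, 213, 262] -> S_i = 66 + 49*i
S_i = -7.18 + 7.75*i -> [-7.18, 0.57, 8.32, 16.07, 23.82]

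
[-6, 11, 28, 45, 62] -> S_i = -6 + 17*i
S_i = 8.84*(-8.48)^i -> [8.84, -74.96, 635.69, -5390.63, 45712.57]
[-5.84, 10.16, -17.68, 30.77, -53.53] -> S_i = -5.84*(-1.74)^i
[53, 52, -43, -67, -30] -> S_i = Random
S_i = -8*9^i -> [-8, -72, -648, -5832, -52488]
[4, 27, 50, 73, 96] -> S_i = 4 + 23*i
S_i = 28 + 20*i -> [28, 48, 68, 88, 108]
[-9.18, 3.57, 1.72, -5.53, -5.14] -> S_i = Random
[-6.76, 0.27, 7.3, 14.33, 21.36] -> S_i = -6.76 + 7.03*i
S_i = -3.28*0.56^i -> [-3.28, -1.84, -1.03, -0.58, -0.32]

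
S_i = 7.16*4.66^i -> [7.16, 33.37, 155.48, 724.55, 3376.42]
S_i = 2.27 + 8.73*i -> [2.27, 11.0, 19.73, 28.46, 37.19]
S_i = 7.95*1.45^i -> [7.95, 11.53, 16.71, 24.24, 35.14]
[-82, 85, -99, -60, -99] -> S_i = Random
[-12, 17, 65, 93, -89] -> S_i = Random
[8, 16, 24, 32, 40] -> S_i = 8 + 8*i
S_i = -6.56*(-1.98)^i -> [-6.56, 12.99, -25.72, 50.92, -100.82]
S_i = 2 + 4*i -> [2, 6, 10, 14, 18]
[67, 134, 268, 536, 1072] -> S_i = 67*2^i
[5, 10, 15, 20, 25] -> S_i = 5 + 5*i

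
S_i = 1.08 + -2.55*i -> [1.08, -1.47, -4.02, -6.57, -9.12]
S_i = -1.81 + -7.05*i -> [-1.81, -8.86, -15.91, -22.96, -30.01]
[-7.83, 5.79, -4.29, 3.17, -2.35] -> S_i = -7.83*(-0.74)^i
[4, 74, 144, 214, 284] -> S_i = 4 + 70*i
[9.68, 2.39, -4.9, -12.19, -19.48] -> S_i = 9.68 + -7.29*i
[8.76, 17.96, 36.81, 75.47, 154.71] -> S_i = 8.76*2.05^i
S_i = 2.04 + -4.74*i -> [2.04, -2.7, -7.44, -12.18, -16.92]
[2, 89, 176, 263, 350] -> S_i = 2 + 87*i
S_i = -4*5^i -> [-4, -20, -100, -500, -2500]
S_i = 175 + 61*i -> [175, 236, 297, 358, 419]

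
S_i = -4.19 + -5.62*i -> [-4.19, -9.81, -15.43, -21.05, -26.67]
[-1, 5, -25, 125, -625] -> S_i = -1*-5^i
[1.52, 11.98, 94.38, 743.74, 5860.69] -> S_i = 1.52*7.88^i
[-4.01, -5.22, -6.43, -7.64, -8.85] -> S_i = -4.01 + -1.21*i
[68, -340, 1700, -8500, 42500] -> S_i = 68*-5^i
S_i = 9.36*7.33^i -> [9.36, 68.61, 502.9, 3686.28, 27020.4]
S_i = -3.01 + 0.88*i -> [-3.01, -2.13, -1.25, -0.37, 0.51]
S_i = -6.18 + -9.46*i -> [-6.18, -15.64, -25.1, -34.56, -44.02]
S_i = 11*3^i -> [11, 33, 99, 297, 891]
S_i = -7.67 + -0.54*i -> [-7.67, -8.21, -8.75, -9.29, -9.83]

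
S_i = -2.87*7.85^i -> [-2.87, -22.53, -176.86, -1388.32, -10898.34]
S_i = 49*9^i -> [49, 441, 3969, 35721, 321489]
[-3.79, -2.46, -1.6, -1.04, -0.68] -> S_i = -3.79*0.65^i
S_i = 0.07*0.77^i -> [0.07, 0.05, 0.04, 0.03, 0.02]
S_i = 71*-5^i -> [71, -355, 1775, -8875, 44375]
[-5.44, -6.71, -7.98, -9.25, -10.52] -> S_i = -5.44 + -1.27*i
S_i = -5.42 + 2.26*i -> [-5.42, -3.16, -0.9, 1.36, 3.62]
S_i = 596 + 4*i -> [596, 600, 604, 608, 612]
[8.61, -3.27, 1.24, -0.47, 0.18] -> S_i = 8.61*(-0.38)^i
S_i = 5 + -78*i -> [5, -73, -151, -229, -307]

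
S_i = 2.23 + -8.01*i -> [2.23, -5.78, -13.79, -21.8, -29.81]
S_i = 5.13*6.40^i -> [5.13, 32.83, 210.12, 1344.8, 8606.71]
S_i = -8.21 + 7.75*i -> [-8.21, -0.46, 7.29, 15.04, 22.79]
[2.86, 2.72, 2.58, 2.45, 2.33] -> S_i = 2.86*0.95^i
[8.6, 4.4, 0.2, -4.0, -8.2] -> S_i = 8.60 + -4.20*i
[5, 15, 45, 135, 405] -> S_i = 5*3^i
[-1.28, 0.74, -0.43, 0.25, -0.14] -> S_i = -1.28*(-0.58)^i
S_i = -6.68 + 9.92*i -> [-6.68, 3.24, 13.16, 23.08, 33.0]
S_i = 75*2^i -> [75, 150, 300, 600, 1200]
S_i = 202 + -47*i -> [202, 155, 108, 61, 14]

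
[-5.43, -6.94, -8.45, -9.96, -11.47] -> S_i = -5.43 + -1.51*i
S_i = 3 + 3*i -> [3, 6, 9, 12, 15]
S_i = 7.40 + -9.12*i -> [7.4, -1.72, -10.84, -19.96, -29.08]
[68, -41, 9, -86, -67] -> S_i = Random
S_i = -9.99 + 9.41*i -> [-9.99, -0.58, 8.83, 18.24, 27.65]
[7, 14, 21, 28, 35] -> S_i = 7 + 7*i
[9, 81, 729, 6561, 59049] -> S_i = 9*9^i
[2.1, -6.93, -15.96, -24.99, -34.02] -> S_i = 2.10 + -9.03*i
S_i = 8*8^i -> [8, 64, 512, 4096, 32768]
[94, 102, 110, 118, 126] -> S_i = 94 + 8*i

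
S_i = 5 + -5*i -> [5, 0, -5, -10, -15]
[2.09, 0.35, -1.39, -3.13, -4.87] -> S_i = 2.09 + -1.74*i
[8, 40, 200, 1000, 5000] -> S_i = 8*5^i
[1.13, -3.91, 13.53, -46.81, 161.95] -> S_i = 1.13*(-3.46)^i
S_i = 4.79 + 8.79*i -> [4.79, 13.58, 22.37, 31.16, 39.95]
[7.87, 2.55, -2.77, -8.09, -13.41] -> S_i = 7.87 + -5.32*i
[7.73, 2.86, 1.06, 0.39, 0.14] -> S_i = 7.73*0.37^i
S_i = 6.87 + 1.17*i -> [6.87, 8.04, 9.21, 10.38, 11.55]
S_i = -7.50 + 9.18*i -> [-7.5, 1.68, 10.86, 20.04, 29.22]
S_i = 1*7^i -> [1, 7, 49, 343, 2401]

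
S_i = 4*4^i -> [4, 16, 64, 256, 1024]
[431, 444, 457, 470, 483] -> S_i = 431 + 13*i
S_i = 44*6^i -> [44, 264, 1584, 9504, 57024]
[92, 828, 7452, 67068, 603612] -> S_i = 92*9^i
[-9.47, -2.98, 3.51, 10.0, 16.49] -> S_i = -9.47 + 6.49*i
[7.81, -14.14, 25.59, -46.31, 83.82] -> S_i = 7.81*(-1.81)^i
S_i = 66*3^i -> [66, 198, 594, 1782, 5346]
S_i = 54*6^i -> [54, 324, 1944, 11664, 69984]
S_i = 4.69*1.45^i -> [4.69, 6.8, 9.86, 14.3, 20.73]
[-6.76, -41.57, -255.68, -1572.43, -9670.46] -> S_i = -6.76*6.15^i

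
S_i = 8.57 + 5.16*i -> [8.57, 13.73, 18.89, 24.05, 29.21]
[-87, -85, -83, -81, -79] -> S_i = -87 + 2*i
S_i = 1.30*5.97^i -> [1.3, 7.76, 46.33, 276.61, 1651.36]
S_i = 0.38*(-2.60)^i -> [0.38, -0.99, 2.57, -6.68, 17.37]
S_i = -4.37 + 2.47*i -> [-4.37, -1.9, 0.57, 3.04, 5.51]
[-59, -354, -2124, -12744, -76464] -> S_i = -59*6^i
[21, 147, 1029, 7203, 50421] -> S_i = 21*7^i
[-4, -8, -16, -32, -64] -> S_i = -4*2^i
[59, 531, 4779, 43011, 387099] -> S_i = 59*9^i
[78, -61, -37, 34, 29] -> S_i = Random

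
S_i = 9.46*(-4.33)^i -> [9.46, -40.96, 177.36, -767.99, 3325.39]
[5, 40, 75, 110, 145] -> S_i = 5 + 35*i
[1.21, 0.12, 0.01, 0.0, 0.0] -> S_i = 1.21*0.10^i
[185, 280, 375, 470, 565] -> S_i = 185 + 95*i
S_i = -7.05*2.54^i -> [-7.05, -17.91, -45.48, -115.53, -293.44]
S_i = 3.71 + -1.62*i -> [3.71, 2.09, 0.47, -1.15, -2.77]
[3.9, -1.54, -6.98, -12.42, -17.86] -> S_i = 3.90 + -5.44*i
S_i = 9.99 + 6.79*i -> [9.99, 16.78, 23.57, 30.36, 37.15]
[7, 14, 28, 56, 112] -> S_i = 7*2^i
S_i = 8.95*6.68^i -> [8.95, 59.79, 399.37, 2667.79, 17820.87]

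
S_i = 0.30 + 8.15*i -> [0.3, 8.45, 16.6, 24.75, 32.9]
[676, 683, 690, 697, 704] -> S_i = 676 + 7*i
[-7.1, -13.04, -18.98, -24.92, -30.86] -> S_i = -7.10 + -5.94*i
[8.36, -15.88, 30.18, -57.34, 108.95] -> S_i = 8.36*(-1.90)^i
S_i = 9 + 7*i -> [9, 16, 23, 30, 37]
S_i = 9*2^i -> [9, 18, 36, 72, 144]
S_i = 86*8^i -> [86, 688, 5504, 44032, 352256]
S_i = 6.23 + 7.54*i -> [6.23, 13.77, 21.31, 28.85, 36.39]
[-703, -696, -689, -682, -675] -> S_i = -703 + 7*i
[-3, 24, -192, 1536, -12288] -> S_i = -3*-8^i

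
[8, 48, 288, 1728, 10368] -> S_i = 8*6^i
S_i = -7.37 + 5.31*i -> [-7.37, -2.06, 3.25, 8.56, 13.87]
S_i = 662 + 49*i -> [662, 711, 760, 809, 858]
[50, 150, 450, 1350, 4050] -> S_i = 50*3^i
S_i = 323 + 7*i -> [323, 330, 337, 344, 351]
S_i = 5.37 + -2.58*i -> [5.37, 2.79, 0.21, -2.37, -4.95]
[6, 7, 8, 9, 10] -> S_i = 6 + 1*i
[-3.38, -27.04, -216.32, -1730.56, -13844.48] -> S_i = -3.38*8.00^i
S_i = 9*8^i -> [9, 72, 576, 4608, 36864]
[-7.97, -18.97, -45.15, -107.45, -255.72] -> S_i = -7.97*2.38^i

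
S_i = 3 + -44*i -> [3, -41, -85, -129, -173]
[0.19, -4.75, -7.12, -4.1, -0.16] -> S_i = Random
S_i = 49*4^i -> [49, 196, 784, 3136, 12544]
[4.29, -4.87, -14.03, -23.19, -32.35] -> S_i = 4.29 + -9.16*i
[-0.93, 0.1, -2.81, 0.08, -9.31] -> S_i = Random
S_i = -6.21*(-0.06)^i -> [-6.21, 0.37, -0.02, 0.0, -0.0]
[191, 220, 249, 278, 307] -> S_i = 191 + 29*i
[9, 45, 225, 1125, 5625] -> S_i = 9*5^i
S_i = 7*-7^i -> [7, -49, 343, -2401, 16807]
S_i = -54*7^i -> [-54, -378, -2646, -18522, -129654]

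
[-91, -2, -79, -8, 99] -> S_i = Random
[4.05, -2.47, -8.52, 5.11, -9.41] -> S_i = Random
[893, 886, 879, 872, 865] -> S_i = 893 + -7*i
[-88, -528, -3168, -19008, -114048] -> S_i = -88*6^i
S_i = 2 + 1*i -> [2, 3, 4, 5, 6]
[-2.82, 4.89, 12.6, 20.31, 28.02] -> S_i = -2.82 + 7.71*i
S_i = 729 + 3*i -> [729, 732, 735, 738, 741]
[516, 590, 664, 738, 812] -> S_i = 516 + 74*i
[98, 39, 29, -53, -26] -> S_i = Random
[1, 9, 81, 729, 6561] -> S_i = 1*9^i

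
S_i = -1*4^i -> [-1, -4, -16, -64, -256]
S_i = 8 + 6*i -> [8, 14, 20, 26, 32]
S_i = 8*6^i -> [8, 48, 288, 1728, 10368]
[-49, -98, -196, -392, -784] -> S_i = -49*2^i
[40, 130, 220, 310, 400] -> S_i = 40 + 90*i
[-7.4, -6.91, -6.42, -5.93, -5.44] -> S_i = -7.40 + 0.49*i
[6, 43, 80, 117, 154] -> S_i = 6 + 37*i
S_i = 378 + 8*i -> [378, 386, 394, 402, 410]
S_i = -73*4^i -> [-73, -292, -1168, -4672, -18688]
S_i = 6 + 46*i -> [6, 52, 98, 144, 190]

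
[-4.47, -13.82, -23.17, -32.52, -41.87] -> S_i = -4.47 + -9.35*i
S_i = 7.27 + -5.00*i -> [7.27, 2.27, -2.73, -7.73, -12.73]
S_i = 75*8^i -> [75, 600, 4800, 38400, 307200]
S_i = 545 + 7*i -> [545, 552, 559, 566, 573]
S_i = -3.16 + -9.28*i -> [-3.16, -12.44, -21.72, -31.0, -40.28]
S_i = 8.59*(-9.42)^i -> [8.59, -80.92, 762.25, -7180.35, 67638.94]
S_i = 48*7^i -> [48, 336, 2352, 16464, 115248]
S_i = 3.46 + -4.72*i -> [3.46, -1.26, -5.98, -10.7, -15.42]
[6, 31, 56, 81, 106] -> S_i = 6 + 25*i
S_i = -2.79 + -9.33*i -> [-2.79, -12.12, -21.45, -30.78, -40.11]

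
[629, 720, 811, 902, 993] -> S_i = 629 + 91*i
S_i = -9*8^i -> [-9, -72, -576, -4608, -36864]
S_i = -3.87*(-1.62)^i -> [-3.87, 6.27, -10.16, 16.45, -26.65]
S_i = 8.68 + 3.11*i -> [8.68, 11.79, 14.9, 18.01, 21.12]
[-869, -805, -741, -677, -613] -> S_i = -869 + 64*i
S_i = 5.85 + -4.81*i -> [5.85, 1.04, -3.77, -8.58, -13.39]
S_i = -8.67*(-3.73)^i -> [-8.67, 32.34, -120.62, 449.93, -1678.24]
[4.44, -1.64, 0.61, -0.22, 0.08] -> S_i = 4.44*(-0.37)^i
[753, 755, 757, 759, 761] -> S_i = 753 + 2*i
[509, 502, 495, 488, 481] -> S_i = 509 + -7*i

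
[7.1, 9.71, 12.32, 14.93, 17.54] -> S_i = 7.10 + 2.61*i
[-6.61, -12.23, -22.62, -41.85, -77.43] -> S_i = -6.61*1.85^i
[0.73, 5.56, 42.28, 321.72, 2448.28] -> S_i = 0.73*7.61^i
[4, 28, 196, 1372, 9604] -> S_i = 4*7^i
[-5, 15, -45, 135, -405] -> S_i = -5*-3^i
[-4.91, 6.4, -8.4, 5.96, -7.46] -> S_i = Random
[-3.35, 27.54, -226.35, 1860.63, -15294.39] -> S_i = -3.35*(-8.22)^i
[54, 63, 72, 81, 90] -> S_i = 54 + 9*i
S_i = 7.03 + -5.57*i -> [7.03, 1.46, -4.11, -9.68, -15.25]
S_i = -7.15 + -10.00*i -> [-7.15, -17.15, -27.15, -37.15, -47.15]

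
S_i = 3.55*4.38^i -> [3.55, 15.55, 68.1, 298.3, 1306.55]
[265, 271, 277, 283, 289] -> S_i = 265 + 6*i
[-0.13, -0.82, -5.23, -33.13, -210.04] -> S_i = -0.13*6.34^i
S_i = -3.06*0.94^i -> [-3.06, -2.88, -2.7, -2.54, -2.39]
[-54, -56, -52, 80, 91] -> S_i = Random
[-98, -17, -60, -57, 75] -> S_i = Random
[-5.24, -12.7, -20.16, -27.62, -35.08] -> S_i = -5.24 + -7.46*i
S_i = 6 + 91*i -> [6, 97, 188, 279, 370]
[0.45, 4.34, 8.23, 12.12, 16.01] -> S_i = 0.45 + 3.89*i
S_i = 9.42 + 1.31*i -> [9.42, 10.73, 12.04, 13.35, 14.66]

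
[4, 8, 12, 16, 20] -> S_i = 4 + 4*i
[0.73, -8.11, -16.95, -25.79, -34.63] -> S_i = 0.73 + -8.84*i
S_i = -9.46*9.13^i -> [-9.46, -86.37, -788.56, -7199.52, -65731.61]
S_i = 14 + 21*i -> [14, 35, 56, 77, 98]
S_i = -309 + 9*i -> [-309, -300, -291, -282, -273]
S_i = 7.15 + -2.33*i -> [7.15, 4.82, 2.49, 0.16, -2.17]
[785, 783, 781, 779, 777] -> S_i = 785 + -2*i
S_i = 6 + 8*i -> [6, 14, 22, 30, 38]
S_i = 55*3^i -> [55, 165, 495, 1485, 4455]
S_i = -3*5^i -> [-3, -15, -75, -375, -1875]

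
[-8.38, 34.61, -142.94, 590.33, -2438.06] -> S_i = -8.38*(-4.13)^i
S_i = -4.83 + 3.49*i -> [-4.83, -1.34, 2.15, 5.64, 9.13]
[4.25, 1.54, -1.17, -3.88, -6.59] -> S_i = 4.25 + -2.71*i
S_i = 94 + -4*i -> [94, 90, 86, 82, 78]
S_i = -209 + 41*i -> [-209, -168, -127, -86, -45]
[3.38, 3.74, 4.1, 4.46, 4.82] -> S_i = 3.38 + 0.36*i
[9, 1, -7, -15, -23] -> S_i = 9 + -8*i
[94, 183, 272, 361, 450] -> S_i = 94 + 89*i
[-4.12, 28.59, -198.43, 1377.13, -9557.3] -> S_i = -4.12*(-6.94)^i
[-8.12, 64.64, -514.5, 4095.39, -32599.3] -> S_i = -8.12*(-7.96)^i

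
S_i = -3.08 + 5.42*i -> [-3.08, 2.34, 7.76, 13.18, 18.6]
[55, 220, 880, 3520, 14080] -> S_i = 55*4^i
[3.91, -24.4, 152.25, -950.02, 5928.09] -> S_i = 3.91*(-6.24)^i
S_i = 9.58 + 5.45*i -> [9.58, 15.03, 20.48, 25.93, 31.38]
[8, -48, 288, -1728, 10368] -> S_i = 8*-6^i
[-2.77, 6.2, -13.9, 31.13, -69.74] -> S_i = -2.77*(-2.24)^i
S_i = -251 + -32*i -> [-251, -283, -315, -347, -379]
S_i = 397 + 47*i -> [397, 444, 491, 538, 585]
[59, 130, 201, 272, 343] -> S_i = 59 + 71*i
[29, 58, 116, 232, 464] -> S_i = 29*2^i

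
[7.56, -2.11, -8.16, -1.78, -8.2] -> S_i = Random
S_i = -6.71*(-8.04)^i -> [-6.71, 53.95, -433.75, 3487.31, -28037.98]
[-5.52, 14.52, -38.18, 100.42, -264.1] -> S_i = -5.52*(-2.63)^i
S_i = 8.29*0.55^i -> [8.29, 4.56, 2.51, 1.38, 0.76]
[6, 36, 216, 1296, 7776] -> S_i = 6*6^i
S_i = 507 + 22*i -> [507, 529, 551, 573, 595]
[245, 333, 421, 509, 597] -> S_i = 245 + 88*i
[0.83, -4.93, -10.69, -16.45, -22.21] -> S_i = 0.83 + -5.76*i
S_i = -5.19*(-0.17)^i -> [-5.19, 0.88, -0.15, 0.03, -0.0]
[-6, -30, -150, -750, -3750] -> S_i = -6*5^i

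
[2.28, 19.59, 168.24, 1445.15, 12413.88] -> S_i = 2.28*8.59^i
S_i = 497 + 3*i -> [497, 500, 503, 506, 509]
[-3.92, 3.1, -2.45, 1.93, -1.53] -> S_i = -3.92*(-0.79)^i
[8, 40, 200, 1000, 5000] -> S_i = 8*5^i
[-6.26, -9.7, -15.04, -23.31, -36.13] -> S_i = -6.26*1.55^i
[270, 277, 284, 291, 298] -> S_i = 270 + 7*i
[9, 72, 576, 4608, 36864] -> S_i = 9*8^i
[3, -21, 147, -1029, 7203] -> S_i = 3*-7^i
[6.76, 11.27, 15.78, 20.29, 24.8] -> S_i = 6.76 + 4.51*i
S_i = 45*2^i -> [45, 90, 180, 360, 720]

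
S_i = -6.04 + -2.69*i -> [-6.04, -8.73, -11.42, -14.11, -16.8]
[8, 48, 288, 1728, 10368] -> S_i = 8*6^i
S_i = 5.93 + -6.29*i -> [5.93, -0.36, -6.65, -12.94, -19.23]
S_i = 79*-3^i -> [79, -237, 711, -2133, 6399]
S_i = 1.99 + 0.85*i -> [1.99, 2.84, 3.69, 4.54, 5.39]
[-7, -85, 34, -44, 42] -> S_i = Random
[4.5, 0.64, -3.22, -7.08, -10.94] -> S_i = 4.50 + -3.86*i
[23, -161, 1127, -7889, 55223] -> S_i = 23*-7^i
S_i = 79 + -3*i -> [79, 76, 73, 70, 67]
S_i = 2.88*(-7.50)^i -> [2.88, -21.6, 162.0, -1215.0, 9112.5]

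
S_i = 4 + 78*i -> [4, 82, 160, 238, 316]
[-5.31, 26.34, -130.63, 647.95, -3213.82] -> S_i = -5.31*(-4.96)^i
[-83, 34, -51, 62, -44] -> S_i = Random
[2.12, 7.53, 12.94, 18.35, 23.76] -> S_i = 2.12 + 5.41*i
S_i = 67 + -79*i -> [67, -12, -91, -170, -249]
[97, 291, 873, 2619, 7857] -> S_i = 97*3^i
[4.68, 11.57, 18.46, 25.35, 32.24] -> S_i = 4.68 + 6.89*i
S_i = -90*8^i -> [-90, -720, -5760, -46080, -368640]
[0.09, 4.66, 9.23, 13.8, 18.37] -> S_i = 0.09 + 4.57*i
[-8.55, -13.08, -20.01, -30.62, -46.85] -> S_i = -8.55*1.53^i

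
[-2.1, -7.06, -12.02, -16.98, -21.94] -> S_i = -2.10 + -4.96*i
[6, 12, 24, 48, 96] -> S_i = 6*2^i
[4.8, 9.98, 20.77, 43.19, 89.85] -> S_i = 4.80*2.08^i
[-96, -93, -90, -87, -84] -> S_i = -96 + 3*i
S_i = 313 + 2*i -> [313, 315, 317, 319, 321]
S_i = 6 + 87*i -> [6, 93, 180, 267, 354]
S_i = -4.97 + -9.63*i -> [-4.97, -14.6, -24.23, -33.86, -43.49]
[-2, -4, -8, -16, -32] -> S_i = -2*2^i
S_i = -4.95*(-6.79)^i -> [-4.95, 33.61, -228.22, 1549.58, -10521.66]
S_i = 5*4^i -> [5, 20, 80, 320, 1280]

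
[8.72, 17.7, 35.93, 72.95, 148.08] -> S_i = 8.72*2.03^i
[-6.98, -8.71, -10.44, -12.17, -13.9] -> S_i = -6.98 + -1.73*i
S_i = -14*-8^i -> [-14, 112, -896, 7168, -57344]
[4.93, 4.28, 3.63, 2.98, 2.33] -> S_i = 4.93 + -0.65*i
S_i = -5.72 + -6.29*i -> [-5.72, -12.01, -18.3, -24.59, -30.88]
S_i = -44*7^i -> [-44, -308, -2156, -15092, -105644]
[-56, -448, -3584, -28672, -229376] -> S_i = -56*8^i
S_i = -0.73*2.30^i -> [-0.73, -1.68, -3.86, -8.88, -20.43]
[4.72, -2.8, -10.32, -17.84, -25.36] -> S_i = 4.72 + -7.52*i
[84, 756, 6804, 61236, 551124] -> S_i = 84*9^i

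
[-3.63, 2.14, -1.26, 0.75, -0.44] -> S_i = -3.63*(-0.59)^i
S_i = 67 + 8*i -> [67, 75, 83, 91, 99]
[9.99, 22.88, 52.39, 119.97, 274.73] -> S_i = 9.99*2.29^i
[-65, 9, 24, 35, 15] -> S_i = Random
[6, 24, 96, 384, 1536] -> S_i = 6*4^i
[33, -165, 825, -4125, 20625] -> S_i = 33*-5^i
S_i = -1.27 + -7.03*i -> [-1.27, -8.3, -15.33, -22.36, -29.39]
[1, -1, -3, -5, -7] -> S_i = 1 + -2*i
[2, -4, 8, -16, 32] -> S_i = 2*-2^i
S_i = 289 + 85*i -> [289, 374, 459, 544, 629]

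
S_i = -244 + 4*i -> [-244, -240, -236, -232, -228]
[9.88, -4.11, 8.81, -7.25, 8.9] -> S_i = Random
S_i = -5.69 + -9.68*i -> [-5.69, -15.37, -25.05, -34.73, -44.41]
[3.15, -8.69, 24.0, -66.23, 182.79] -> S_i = 3.15*(-2.76)^i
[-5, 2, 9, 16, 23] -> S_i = -5 + 7*i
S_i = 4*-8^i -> [4, -32, 256, -2048, 16384]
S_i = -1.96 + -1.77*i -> [-1.96, -3.73, -5.5, -7.27, -9.04]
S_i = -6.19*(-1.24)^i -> [-6.19, 7.68, -9.52, 11.8, -14.63]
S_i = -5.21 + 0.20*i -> [-5.21, -5.01, -4.81, -4.61, -4.41]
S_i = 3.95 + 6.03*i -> [3.95, 9.98, 16.01, 22.04, 28.07]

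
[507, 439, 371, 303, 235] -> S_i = 507 + -68*i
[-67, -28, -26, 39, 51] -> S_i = Random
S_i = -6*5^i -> [-6, -30, -150, -750, -3750]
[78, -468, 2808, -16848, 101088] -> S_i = 78*-6^i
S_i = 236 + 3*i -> [236, 239, 242, 245, 248]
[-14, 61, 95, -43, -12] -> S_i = Random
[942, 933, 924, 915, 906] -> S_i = 942 + -9*i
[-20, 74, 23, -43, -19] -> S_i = Random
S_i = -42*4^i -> [-42, -168, -672, -2688, -10752]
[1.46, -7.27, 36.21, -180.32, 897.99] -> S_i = 1.46*(-4.98)^i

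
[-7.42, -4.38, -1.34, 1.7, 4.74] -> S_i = -7.42 + 3.04*i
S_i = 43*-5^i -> [43, -215, 1075, -5375, 26875]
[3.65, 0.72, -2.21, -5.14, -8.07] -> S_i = 3.65 + -2.93*i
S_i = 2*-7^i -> [2, -14, 98, -686, 4802]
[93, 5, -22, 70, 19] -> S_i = Random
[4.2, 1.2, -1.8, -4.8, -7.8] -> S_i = 4.20 + -3.00*i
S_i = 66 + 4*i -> [66, 70, 74, 78, 82]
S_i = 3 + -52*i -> [3, -49, -101, -153, -205]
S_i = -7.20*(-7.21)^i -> [-7.2, 51.91, -374.29, 2698.6, -19456.9]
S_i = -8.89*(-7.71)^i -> [-8.89, 68.54, -528.46, 4074.41, -31413.71]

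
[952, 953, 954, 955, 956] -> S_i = 952 + 1*i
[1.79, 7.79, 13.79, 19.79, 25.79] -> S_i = 1.79 + 6.00*i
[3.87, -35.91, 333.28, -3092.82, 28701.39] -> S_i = 3.87*(-9.28)^i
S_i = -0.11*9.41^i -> [-0.11, -1.04, -9.74, -91.66, -862.48]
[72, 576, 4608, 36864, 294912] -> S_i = 72*8^i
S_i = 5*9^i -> [5, 45, 405, 3645, 32805]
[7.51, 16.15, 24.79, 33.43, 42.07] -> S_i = 7.51 + 8.64*i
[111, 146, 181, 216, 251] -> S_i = 111 + 35*i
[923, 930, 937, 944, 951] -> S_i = 923 + 7*i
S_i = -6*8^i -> [-6, -48, -384, -3072, -24576]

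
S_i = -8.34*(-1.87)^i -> [-8.34, 15.6, -29.16, 54.54, -101.98]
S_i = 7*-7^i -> [7, -49, 343, -2401, 16807]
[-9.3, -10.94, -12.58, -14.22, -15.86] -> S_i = -9.30 + -1.64*i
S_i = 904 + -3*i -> [904, 901, 898, 895, 892]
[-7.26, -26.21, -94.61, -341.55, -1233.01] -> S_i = -7.26*3.61^i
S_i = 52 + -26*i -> [52, 26, 0, -26, -52]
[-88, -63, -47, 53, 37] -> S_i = Random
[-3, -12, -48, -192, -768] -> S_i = -3*4^i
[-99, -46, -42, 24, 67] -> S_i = Random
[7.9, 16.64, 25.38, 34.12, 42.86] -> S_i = 7.90 + 8.74*i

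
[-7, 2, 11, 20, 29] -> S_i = -7 + 9*i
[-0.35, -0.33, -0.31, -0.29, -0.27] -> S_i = -0.35*0.94^i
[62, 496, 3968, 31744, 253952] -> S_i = 62*8^i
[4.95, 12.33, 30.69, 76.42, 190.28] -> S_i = 4.95*2.49^i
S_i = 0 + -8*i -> [0, -8, -16, -24, -32]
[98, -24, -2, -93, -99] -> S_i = Random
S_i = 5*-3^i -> [5, -15, 45, -135, 405]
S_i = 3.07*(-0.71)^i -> [3.07, -2.18, 1.55, -1.1, 0.78]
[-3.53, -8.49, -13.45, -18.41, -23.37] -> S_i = -3.53 + -4.96*i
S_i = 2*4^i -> [2, 8, 32, 128, 512]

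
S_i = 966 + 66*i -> [966, 1032, 1098, 1164, 1230]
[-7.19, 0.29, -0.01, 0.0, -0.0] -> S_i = -7.19*(-0.04)^i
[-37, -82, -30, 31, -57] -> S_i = Random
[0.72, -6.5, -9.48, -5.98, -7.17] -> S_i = Random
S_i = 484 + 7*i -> [484, 491, 498, 505, 512]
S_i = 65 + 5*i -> [65, 70, 75, 80, 85]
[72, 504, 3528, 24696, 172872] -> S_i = 72*7^i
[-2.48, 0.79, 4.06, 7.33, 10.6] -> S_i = -2.48 + 3.27*i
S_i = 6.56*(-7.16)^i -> [6.56, -46.97, 336.3, -2407.92, 17240.74]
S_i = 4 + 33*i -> [4, 37, 70, 103, 136]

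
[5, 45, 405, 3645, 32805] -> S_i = 5*9^i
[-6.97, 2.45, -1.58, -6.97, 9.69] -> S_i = Random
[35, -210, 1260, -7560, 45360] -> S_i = 35*-6^i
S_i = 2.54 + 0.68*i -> [2.54, 3.22, 3.9, 4.58, 5.26]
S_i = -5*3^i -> [-5, -15, -45, -135, -405]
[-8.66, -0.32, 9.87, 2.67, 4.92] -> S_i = Random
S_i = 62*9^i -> [62, 558, 5022, 45198, 406782]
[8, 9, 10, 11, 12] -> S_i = 8 + 1*i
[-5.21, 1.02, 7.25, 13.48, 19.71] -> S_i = -5.21 + 6.23*i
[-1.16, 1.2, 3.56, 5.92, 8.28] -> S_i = -1.16 + 2.36*i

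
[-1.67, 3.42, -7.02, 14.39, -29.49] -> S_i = -1.67*(-2.05)^i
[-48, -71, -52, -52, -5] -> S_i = Random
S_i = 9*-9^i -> [9, -81, 729, -6561, 59049]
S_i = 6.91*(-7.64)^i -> [6.91, -52.79, 403.33, -3081.47, 23542.44]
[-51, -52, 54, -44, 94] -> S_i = Random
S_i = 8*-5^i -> [8, -40, 200, -1000, 5000]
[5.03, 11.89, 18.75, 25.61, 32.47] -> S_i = 5.03 + 6.86*i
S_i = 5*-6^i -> [5, -30, 180, -1080, 6480]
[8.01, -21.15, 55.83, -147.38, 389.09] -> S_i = 8.01*(-2.64)^i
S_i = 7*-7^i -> [7, -49, 343, -2401, 16807]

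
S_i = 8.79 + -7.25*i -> [8.79, 1.54, -5.71, -12.96, -20.21]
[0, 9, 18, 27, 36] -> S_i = 0 + 9*i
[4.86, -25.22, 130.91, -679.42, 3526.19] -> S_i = 4.86*(-5.19)^i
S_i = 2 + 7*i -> [2, 9, 16, 23, 30]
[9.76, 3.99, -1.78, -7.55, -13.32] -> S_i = 9.76 + -5.77*i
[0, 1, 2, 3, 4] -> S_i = 0 + 1*i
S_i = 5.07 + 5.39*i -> [5.07, 10.46, 15.85, 21.24, 26.63]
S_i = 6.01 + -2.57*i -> [6.01, 3.44, 0.87, -1.7, -4.27]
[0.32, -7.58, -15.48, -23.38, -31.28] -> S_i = 0.32 + -7.90*i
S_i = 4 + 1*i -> [4, 5, 6, 7, 8]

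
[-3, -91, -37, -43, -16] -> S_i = Random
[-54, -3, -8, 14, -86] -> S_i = Random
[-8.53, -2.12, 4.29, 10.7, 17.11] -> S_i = -8.53 + 6.41*i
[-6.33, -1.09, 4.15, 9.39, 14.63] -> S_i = -6.33 + 5.24*i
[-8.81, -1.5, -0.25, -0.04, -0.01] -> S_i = -8.81*0.17^i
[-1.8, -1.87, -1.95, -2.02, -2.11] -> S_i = -1.80*1.04^i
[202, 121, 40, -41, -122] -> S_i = 202 + -81*i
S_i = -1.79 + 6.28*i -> [-1.79, 4.49, 10.77, 17.05, 23.33]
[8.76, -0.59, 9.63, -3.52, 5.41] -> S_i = Random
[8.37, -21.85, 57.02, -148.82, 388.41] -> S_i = 8.37*(-2.61)^i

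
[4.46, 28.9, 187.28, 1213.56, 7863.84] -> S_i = 4.46*6.48^i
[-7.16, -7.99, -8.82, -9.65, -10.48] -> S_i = -7.16 + -0.83*i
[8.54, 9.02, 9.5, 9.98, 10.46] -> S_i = 8.54 + 0.48*i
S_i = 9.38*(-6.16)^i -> [9.38, -57.78, 355.93, -2192.53, 13505.97]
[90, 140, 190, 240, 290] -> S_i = 90 + 50*i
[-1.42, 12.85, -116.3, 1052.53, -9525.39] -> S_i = -1.42*(-9.05)^i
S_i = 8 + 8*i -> [8, 16, 24, 32, 40]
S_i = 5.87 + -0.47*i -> [5.87, 5.4, 4.93, 4.46, 3.99]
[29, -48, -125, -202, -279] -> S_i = 29 + -77*i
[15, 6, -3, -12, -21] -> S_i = 15 + -9*i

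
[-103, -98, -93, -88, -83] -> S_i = -103 + 5*i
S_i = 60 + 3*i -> [60, 63, 66, 69, 72]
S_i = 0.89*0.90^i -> [0.89, 0.8, 0.72, 0.65, 0.58]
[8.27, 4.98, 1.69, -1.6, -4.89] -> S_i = 8.27 + -3.29*i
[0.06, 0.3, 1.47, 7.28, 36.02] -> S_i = 0.06*4.95^i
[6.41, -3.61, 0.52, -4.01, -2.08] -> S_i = Random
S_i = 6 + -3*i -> [6, 3, 0, -3, -6]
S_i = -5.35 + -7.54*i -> [-5.35, -12.89, -20.43, -27.97, -35.51]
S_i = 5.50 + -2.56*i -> [5.5, 2.94, 0.38, -2.18, -4.74]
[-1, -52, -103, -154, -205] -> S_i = -1 + -51*i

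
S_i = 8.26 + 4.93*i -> [8.26, 13.19, 18.12, 23.05, 27.98]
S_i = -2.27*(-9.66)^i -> [-2.27, 21.93, -211.83, 2046.24, -19766.71]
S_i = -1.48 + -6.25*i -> [-1.48, -7.73, -13.98, -20.23, -26.48]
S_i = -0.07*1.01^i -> [-0.07, -0.07, -0.07, -0.07, -0.07]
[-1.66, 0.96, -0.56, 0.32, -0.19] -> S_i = -1.66*(-0.58)^i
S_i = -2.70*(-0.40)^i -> [-2.7, 1.08, -0.43, 0.17, -0.07]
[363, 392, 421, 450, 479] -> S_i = 363 + 29*i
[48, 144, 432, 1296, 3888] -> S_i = 48*3^i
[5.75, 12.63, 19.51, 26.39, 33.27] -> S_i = 5.75 + 6.88*i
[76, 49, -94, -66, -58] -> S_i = Random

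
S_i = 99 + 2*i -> [99, 101, 103, 105, 107]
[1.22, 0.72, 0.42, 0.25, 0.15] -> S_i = 1.22*0.59^i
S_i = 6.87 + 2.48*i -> [6.87, 9.35, 11.83, 14.31, 16.79]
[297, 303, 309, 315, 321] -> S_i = 297 + 6*i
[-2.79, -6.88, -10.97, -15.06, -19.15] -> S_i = -2.79 + -4.09*i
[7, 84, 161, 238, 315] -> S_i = 7 + 77*i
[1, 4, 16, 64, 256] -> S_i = 1*4^i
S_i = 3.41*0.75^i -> [3.41, 2.56, 1.92, 1.44, 1.08]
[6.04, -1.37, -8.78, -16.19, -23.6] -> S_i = 6.04 + -7.41*i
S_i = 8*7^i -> [8, 56, 392, 2744, 19208]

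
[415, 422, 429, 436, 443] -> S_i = 415 + 7*i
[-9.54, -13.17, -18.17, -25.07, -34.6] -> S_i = -9.54*1.38^i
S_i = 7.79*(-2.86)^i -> [7.79, -22.28, 63.72, -182.24, 521.2]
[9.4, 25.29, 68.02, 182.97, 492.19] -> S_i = 9.40*2.69^i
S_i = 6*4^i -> [6, 24, 96, 384, 1536]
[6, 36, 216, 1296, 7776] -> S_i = 6*6^i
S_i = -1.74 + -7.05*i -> [-1.74, -8.79, -15.84, -22.89, -29.94]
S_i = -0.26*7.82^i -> [-0.26, -2.03, -15.9, -124.34, -972.3]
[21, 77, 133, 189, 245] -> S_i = 21 + 56*i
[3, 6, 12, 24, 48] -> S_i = 3*2^i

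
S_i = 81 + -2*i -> [81, 79, 77, 75, 73]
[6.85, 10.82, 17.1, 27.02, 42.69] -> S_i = 6.85*1.58^i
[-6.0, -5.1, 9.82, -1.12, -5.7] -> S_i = Random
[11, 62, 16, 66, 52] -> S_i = Random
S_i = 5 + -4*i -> [5, 1, -3, -7, -11]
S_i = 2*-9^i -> [2, -18, 162, -1458, 13122]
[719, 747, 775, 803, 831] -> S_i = 719 + 28*i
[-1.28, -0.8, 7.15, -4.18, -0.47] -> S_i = Random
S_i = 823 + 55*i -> [823, 878, 933, 988, 1043]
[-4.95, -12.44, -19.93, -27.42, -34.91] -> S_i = -4.95 + -7.49*i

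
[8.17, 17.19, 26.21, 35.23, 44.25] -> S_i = 8.17 + 9.02*i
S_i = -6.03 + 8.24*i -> [-6.03, 2.21, 10.45, 18.69, 26.93]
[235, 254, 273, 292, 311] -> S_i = 235 + 19*i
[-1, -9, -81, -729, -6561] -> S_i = -1*9^i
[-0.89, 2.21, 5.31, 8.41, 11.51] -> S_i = -0.89 + 3.10*i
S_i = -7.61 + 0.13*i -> [-7.61, -7.48, -7.35, -7.22, -7.09]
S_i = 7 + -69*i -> [7, -62, -131, -200, -269]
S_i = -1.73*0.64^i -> [-1.73, -1.11, -0.71, -0.45, -0.29]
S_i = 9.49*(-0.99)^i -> [9.49, -9.4, 9.3, -9.21, 9.12]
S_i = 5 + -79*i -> [5, -74, -153, -232, -311]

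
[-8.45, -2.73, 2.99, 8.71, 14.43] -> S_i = -8.45 + 5.72*i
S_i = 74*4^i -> [74, 296, 1184, 4736, 18944]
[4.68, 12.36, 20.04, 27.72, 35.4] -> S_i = 4.68 + 7.68*i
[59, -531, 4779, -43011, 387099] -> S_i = 59*-9^i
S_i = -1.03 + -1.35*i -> [-1.03, -2.38, -3.73, -5.08, -6.43]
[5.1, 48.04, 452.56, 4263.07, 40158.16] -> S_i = 5.10*9.42^i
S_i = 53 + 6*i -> [53, 59, 65, 71, 77]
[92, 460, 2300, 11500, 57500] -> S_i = 92*5^i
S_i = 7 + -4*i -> [7, 3, -1, -5, -9]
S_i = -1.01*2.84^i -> [-1.01, -2.87, -8.15, -23.14, -65.7]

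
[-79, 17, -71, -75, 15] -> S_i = Random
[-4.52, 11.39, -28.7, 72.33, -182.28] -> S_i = -4.52*(-2.52)^i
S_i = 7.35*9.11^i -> [7.35, 66.96, 609.99, 5557.03, 50624.51]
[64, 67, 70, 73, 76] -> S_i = 64 + 3*i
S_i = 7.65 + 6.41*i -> [7.65, 14.06, 20.47, 26.88, 33.29]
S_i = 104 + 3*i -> [104, 107, 110, 113, 116]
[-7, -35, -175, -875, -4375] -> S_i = -7*5^i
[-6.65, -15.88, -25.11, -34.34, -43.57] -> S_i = -6.65 + -9.23*i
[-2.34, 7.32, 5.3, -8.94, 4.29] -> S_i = Random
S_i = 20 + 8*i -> [20, 28, 36, 44, 52]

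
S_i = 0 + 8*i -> [0, 8, 16, 24, 32]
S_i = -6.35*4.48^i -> [-6.35, -28.45, -127.45, -570.96, -2557.91]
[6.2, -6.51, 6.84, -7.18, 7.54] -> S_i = 6.20*(-1.05)^i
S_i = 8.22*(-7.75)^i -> [8.22, -63.71, 493.71, -3826.28, 29653.68]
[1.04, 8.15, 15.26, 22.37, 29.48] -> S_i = 1.04 + 7.11*i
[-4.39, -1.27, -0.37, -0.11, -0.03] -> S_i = -4.39*0.29^i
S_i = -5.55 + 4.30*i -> [-5.55, -1.25, 3.05, 7.35, 11.65]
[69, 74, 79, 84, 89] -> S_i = 69 + 5*i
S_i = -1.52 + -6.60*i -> [-1.52, -8.12, -14.72, -21.32, -27.92]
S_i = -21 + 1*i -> [-21, -20, -19, -18, -17]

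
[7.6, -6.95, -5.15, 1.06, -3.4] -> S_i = Random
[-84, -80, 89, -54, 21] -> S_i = Random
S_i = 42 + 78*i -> [42, 120, 198, 276, 354]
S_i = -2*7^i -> [-2, -14, -98, -686, -4802]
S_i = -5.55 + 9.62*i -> [-5.55, 4.07, 13.69, 23.31, 32.93]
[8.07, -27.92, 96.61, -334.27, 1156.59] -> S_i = 8.07*(-3.46)^i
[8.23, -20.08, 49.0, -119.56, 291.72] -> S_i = 8.23*(-2.44)^i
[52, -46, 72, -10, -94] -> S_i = Random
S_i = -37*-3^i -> [-37, 111, -333, 999, -2997]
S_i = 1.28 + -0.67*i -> [1.28, 0.61, -0.06, -0.73, -1.4]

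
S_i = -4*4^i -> [-4, -16, -64, -256, -1024]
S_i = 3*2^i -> [3, 6, 12, 24, 48]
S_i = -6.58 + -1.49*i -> [-6.58, -8.07, -9.56, -11.05, -12.54]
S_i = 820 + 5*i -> [820, 825, 830, 835, 840]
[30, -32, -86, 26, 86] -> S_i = Random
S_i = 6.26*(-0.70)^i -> [6.26, -4.38, 3.07, -2.15, 1.5]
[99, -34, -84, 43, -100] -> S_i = Random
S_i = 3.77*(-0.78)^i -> [3.77, -2.94, 2.29, -1.79, 1.4]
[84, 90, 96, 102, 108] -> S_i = 84 + 6*i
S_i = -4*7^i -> [-4, -28, -196, -1372, -9604]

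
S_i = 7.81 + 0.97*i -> [7.81, 8.78, 9.75, 10.72, 11.69]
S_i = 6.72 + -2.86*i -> [6.72, 3.86, 1.0, -1.86, -4.72]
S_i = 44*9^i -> [44, 396, 3564, 32076, 288684]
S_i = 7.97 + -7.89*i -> [7.97, 0.08, -7.81, -15.7, -23.59]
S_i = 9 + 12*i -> [9, 21, 33, 45, 57]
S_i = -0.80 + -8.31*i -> [-0.8, -9.11, -17.42, -25.73, -34.04]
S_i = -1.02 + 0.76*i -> [-1.02, -0.26, 0.5, 1.26, 2.02]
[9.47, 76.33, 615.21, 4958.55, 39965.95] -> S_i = 9.47*8.06^i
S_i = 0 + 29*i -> [0, 29, 58, 87, 116]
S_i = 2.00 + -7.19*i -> [2.0, -5.19, -12.38, -19.57, -26.76]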